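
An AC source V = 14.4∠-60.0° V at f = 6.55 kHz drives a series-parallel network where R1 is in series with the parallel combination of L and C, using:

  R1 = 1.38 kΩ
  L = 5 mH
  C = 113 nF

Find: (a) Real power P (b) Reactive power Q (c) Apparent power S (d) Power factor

Step 1 — Angular frequency: ω = 2π·f = 2π·6550 = 4.115e+04 rad/s.
Step 2 — Component impedances:
  R1: Z = R = 1380 Ω
  L: Z = jωL = j·4.115e+04·0.005 = 0 + j205.8 Ω
  C: Z = 1/(jωC) = -j/(ω·C) = 0 - j215 Ω
Step 3 — Parallel branch: L || C = 1/(1/L + 1/C) = 0 + j4780 Ω.
Step 4 — Series with R1: Z_total = R1 + (L || C) = 1380 + j4780 Ω = 4975∠73.9° Ω.
Step 5 — Source phasor: V = 14.4∠-60.0° V = 7.2 - j12.47 V.
Step 6 — Current: I = V / Z = -0.002007 - j0.002086 A = 0.002894∠-133.9° A.
Step 7 — Complex power: S = V·I* = 0.01156 + j0.04004 VA.
Step 8 — Real power: P = Re(S) = 0.01156 W.
Step 9 — Reactive power: Q = Im(S) = 0.04004 VAR.
Step 10 — Apparent power: |S| = 0.04168 VA.
Step 11 — Power factor: PF = P/|S| = 0.2774 (lagging).

(a) P = 0.01156 W  (b) Q = 0.04004 VAR  (c) S = 0.04168 VA  (d) PF = 0.2774 (lagging)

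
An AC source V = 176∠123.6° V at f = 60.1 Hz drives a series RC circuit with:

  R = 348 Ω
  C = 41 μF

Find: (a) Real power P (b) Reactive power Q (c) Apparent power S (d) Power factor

Step 1 — Angular frequency: ω = 2π·f = 2π·60.1 = 377.6 rad/s.
Step 2 — Component impedances:
  R: Z = R = 348 Ω
  C: Z = 1/(jωC) = -j/(ω·C) = 0 - j64.59 Ω
Step 3 — Series combination: Z_total = R + C = 348 - j64.59 Ω = 353.9∠-10.5° Ω.
Step 4 — Source phasor: V = 176∠123.6° V = -97.4 + j146.6 V.
Step 5 — Current: I = V / Z = -0.3461 + j0.357 A = 0.4973∠134.1° A.
Step 6 — Complex power: S = V·I* = 86.05 - j15.97 VA.
Step 7 — Real power: P = Re(S) = 86.05 W.
Step 8 — Reactive power: Q = Im(S) = -15.97 VAR.
Step 9 — Apparent power: |S| = 87.52 VA.
Step 10 — Power factor: PF = P/|S| = 0.9832 (leading).

(a) P = 86.05 W  (b) Q = -15.97 VAR  (c) S = 87.52 VA  (d) PF = 0.9832 (leading)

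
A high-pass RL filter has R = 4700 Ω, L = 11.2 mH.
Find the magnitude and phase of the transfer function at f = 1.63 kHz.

Step 1 — Angular frequency: ω = 2π·1630 = 1.024e+04 rad/s.
Step 2 — Transfer function: H(jω) = jωL/(R + jωL).
Step 3 — Numerator jωL = j·114.7; denominator R + jωL = 4700 + j114.7.
Step 4 — H = 0.0005953 + j0.02439.
Step 5 — Magnitude: |H| = 0.0244 (-32.3 dB); phase: φ = 88.6°.

|H| = 0.0244 (-32.3 dB), φ = 88.6°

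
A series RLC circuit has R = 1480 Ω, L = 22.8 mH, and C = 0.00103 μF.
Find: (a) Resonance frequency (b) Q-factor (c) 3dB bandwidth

Step 1 — Resonance: ω₀ = 1/√(LC) = 1/√(0.0228·1.03e-09) = 2.064e+05 rad/s.
Step 2 — f₀ = ω₀/(2π) = 3.284e+04 Hz.
Step 3 — Series Q: Q = ω₀L/R = 2.064e+05·0.0228/1480 = 3.179.
Step 4 — Bandwidth: Δω = ω₀/Q = 6.491e+04 rad/s; BW = Δω/(2π) = 1.033e+04 Hz.

(a) f₀ = 3.284e+04 Hz  (b) Q = 3.179  (c) BW = 1.033e+04 Hz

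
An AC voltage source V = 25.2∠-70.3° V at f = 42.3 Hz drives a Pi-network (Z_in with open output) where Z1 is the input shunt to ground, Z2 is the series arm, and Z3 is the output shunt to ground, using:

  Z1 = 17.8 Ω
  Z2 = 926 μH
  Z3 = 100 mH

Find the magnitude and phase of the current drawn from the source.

Step 1 — Angular frequency: ω = 2π·f = 2π·42.3 = 265.8 rad/s.
Step 2 — Component impedances:
  Z1: Z = R = 17.8 Ω
  Z2: Z = jωL = j·265.8·0.000926 = 0 + j0.2461 Ω
  Z3: Z = jωL = j·265.8·0.1 = 0 + j26.58 Ω
Step 3 — With open output, the series arm Z2 and the output shunt Z3 appear in series to ground: Z2 + Z3 = 0 + j26.82 Ω.
Step 4 — Parallel with input shunt Z1: Z_in = Z1 || (Z2 + Z3) = 12.36 + j8.201 Ω = 14.83∠33.6° Ω.
Step 5 — Source phasor: V = 25.2∠-70.3° V = 8.495 - j23.73 V.
Step 6 — Ohm's law: I = V / Z_total = (8.495 - j23.73) / (12.36 + j8.201) = -0.4072 - j1.65 A.
Step 7 — Convert to polar: |I| = 1.699 A, ∠I = -103.9°.

I = 1.699∠-103.9° A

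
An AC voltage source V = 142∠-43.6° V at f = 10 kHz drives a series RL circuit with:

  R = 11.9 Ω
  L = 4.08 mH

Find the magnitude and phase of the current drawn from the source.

Step 1 — Angular frequency: ω = 2π·f = 2π·1e+04 = 6.283e+04 rad/s.
Step 2 — Component impedances:
  R: Z = R = 11.9 Ω
  L: Z = jωL = j·6.283e+04·0.00408 = 0 + j256.4 Ω
Step 3 — Series combination: Z_total = R + L = 11.9 + j256.4 Ω = 256.6∠87.3° Ω.
Step 4 — Source phasor: V = 142∠-43.6° V = 102.8 - j97.93 V.
Step 5 — Ohm's law: I = V / Z_total = (102.8 - j97.93) / (11.9 + j256.4) = -0.3626 - j0.418 A.
Step 6 — Convert to polar: |I| = 0.5533 A, ∠I = -130.9°.

I = 0.5533∠-130.9° A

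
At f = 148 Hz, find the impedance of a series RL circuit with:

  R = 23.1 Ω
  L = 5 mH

Step 1 — Angular frequency: ω = 2π·f = 2π·148 = 929.9 rad/s.
Step 2 — Component impedances:
  R: Z = R = 23.1 Ω
  L: Z = jωL = j·929.9·0.005 = 0 + j4.65 Ω
Step 3 — Series combination: Z_total = R + L = 23.1 + j4.65 Ω = 23.56∠11.4° Ω.

Z = 23.1 + j4.65 Ω = 23.56∠11.4° Ω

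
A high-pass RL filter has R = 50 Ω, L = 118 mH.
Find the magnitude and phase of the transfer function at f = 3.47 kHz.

Step 1 — Angular frequency: ω = 2π·3470 = 2.18e+04 rad/s.
Step 2 — Transfer function: H(jω) = jωL/(R + jωL).
Step 3 — Numerator jωL = j·2573; denominator R + jωL = 50 + j2573.
Step 4 — H = 0.9996 + j0.01943.
Step 5 — Magnitude: |H| = 0.9998 (-0.0 dB); phase: φ = 1.1°.

|H| = 0.9998 (-0.0 dB), φ = 1.1°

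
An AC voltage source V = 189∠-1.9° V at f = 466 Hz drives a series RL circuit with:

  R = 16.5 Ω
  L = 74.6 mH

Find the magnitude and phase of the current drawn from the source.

Step 1 — Angular frequency: ω = 2π·f = 2π·466 = 2928 rad/s.
Step 2 — Component impedances:
  R: Z = R = 16.5 Ω
  L: Z = jωL = j·2928·0.0746 = 0 + j218.4 Ω
Step 3 — Series combination: Z_total = R + L = 16.5 + j218.4 Ω = 219∠85.7° Ω.
Step 4 — Source phasor: V = 189∠-1.9° V = 188.9 - j6.266 V.
Step 5 — Ohm's law: I = V / Z_total = (188.9 - j6.266) / (16.5 + j218.4) = 0.03643 - j0.8621 A.
Step 6 — Convert to polar: |I| = 0.8628 A, ∠I = -87.6°.

I = 0.8628∠-87.6° A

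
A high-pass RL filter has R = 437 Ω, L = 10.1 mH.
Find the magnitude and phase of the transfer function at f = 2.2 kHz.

Step 1 — Angular frequency: ω = 2π·2200 = 1.382e+04 rad/s.
Step 2 — Transfer function: H(jω) = jωL/(R + jωL).
Step 3 — Numerator jωL = j·139.6; denominator R + jωL = 437 + j139.6.
Step 4 — H = 0.09261 + j0.2899.
Step 5 — Magnitude: |H| = 0.3043 (-10.3 dB); phase: φ = 72.3°.

|H| = 0.3043 (-10.3 dB), φ = 72.3°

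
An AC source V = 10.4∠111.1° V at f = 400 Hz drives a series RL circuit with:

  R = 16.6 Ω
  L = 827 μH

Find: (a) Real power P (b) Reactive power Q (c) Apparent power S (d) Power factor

Step 1 — Angular frequency: ω = 2π·f = 2π·400 = 2513 rad/s.
Step 2 — Component impedances:
  R: Z = R = 16.6 Ω
  L: Z = jωL = j·2513·0.000827 = 0 + j2.078 Ω
Step 3 — Series combination: Z_total = R + L = 16.6 + j2.078 Ω = 16.73∠7.1° Ω.
Step 4 — Source phasor: V = 10.4∠111.1° V = -3.744 + j9.703 V.
Step 5 — Current: I = V / Z = -0.15 + j0.6033 A = 0.6217∠104.0° A.
Step 6 — Complex power: S = V·I* = 6.415 + j0.8032 VA.
Step 7 — Real power: P = Re(S) = 6.415 W.
Step 8 — Reactive power: Q = Im(S) = 0.8032 VAR.
Step 9 — Apparent power: |S| = 6.465 VA.
Step 10 — Power factor: PF = P/|S| = 0.9923 (lagging).

(a) P = 6.415 W  (b) Q = 0.8032 VAR  (c) S = 6.465 VA  (d) PF = 0.9923 (lagging)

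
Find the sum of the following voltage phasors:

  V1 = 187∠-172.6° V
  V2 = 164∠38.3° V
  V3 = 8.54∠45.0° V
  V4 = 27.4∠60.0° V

Step 1 — Convert each phasor to rectangular form:
  V1 = 187·(cos(-172.6°) + j·sin(-172.6°)) = -185.4 - j24.08 V
  V2 = 164·(cos(38.3°) + j·sin(38.3°)) = 128.7 + j101.6 V
  V3 = 8.54·(cos(45.0°) + j·sin(45.0°)) = 6.039 + j6.039 V
  V4 = 27.4·(cos(60.0°) + j·sin(60.0°)) = 13.7 + j23.73 V
Step 2 — Sum components: V_total = -37 + j107.3 V.
Step 3 — Convert to polar: |V_total| = 113.5 V, ∠V_total = 109.0°.

V_total = 113.5∠109.0° V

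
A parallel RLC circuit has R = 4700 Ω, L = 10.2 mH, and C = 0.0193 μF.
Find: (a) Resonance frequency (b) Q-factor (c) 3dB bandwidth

Step 1 — Resonance: ω₀ = 1/√(LC) = 1/√(0.0102·1.93e-08) = 7.127e+04 rad/s.
Step 2 — f₀ = ω₀/(2π) = 1.134e+04 Hz.
Step 3 — Parallel Q: Q = R/(ω₀L) = 4700/(7.127e+04·0.0102) = 6.465.
Step 4 — Bandwidth: Δω = ω₀/Q = 1.102e+04 rad/s; BW = Δω/(2π) = 1755 Hz.

(a) f₀ = 1.134e+04 Hz  (b) Q = 6.465  (c) BW = 1755 Hz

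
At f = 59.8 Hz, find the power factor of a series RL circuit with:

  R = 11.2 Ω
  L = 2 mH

Step 1 — Angular frequency: ω = 2π·f = 2π·59.8 = 375.7 rad/s.
Step 2 — Component impedances:
  R: Z = R = 11.2 Ω
  L: Z = jωL = j·375.7·0.002 = 0 + j0.7515 Ω
Step 3 — Series combination: Z_total = R + L = 11.2 + j0.7515 Ω = 11.23∠3.8° Ω.
Step 4 — Power factor: PF = cos(φ) = Re(Z)/|Z| = 11.2/11.225 = 0.9978.
Step 5 — Type: Im(Z) = 0.7515 ⇒ lagging (phase φ = 3.8°).

PF = 0.9978 (lagging, φ = 3.8°)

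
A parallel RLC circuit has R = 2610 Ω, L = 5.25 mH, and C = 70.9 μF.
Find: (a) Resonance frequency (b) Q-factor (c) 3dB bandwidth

Step 1 — Resonance: ω₀ = 1/√(LC) = 1/√(0.00525·7.09e-05) = 1639 rad/s.
Step 2 — f₀ = ω₀/(2π) = 260.9 Hz.
Step 3 — Parallel Q: Q = R/(ω₀L) = 2610/(1639·0.00525) = 303.3.
Step 4 — Bandwidth: Δω = ω₀/Q = 5.404 rad/s; BW = Δω/(2π) = 0.8601 Hz.

(a) f₀ = 260.9 Hz  (b) Q = 303.3  (c) BW = 0.8601 Hz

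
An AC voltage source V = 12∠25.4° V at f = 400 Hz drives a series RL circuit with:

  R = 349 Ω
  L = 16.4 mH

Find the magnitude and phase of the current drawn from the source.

Step 1 — Angular frequency: ω = 2π·f = 2π·400 = 2513 rad/s.
Step 2 — Component impedances:
  R: Z = R = 349 Ω
  L: Z = jωL = j·2513·0.0164 = 0 + j41.22 Ω
Step 3 — Series combination: Z_total = R + L = 349 + j41.22 Ω = 351.4∠6.7° Ω.
Step 4 — Source phasor: V = 12∠25.4° V = 10.84 + j5.147 V.
Step 5 — Ohm's law: I = V / Z_total = (10.84 + j5.147) / (349 + j41.22) = 0.03235 + j0.01093 A.
Step 6 — Convert to polar: |I| = 0.03415 A, ∠I = 18.7°.

I = 0.03415∠18.7° A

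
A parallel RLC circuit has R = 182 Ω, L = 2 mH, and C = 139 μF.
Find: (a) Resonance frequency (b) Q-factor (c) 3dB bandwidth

Step 1 — Resonance: ω₀ = 1/√(LC) = 1/√(0.002·0.000139) = 1897 rad/s.
Step 2 — f₀ = ω₀/(2π) = 301.9 Hz.
Step 3 — Parallel Q: Q = R/(ω₀L) = 182/(1897·0.002) = 47.98.
Step 4 — Bandwidth: Δω = ω₀/Q = 39.53 rad/s; BW = Δω/(2π) = 6.291 Hz.

(a) f₀ = 301.9 Hz  (b) Q = 47.98  (c) BW = 6.291 Hz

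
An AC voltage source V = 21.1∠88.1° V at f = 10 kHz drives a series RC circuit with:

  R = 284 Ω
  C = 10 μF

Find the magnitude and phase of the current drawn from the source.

Step 1 — Angular frequency: ω = 2π·f = 2π·1e+04 = 6.283e+04 rad/s.
Step 2 — Component impedances:
  R: Z = R = 284 Ω
  C: Z = 1/(jωC) = -j/(ω·C) = 0 - j1.592 Ω
Step 3 — Series combination: Z_total = R + C = 284 - j1.592 Ω = 284∠-0.3° Ω.
Step 4 — Source phasor: V = 21.1∠88.1° V = 0.6996 + j21.09 V.
Step 5 — Ohm's law: I = V / Z_total = (0.6996 + j21.09) / (284 - j1.592) = 0.002047 + j0.07427 A.
Step 6 — Convert to polar: |I| = 0.07429 A, ∠I = 88.4°.

I = 0.07429∠88.4° A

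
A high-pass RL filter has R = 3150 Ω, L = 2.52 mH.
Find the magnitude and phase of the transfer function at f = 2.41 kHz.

Step 1 — Angular frequency: ω = 2π·2410 = 1.514e+04 rad/s.
Step 2 — Transfer function: H(jω) = jωL/(R + jωL).
Step 3 — Numerator jωL = j·38.16; denominator R + jωL = 3150 + j38.16.
Step 4 — H = 0.0001467 + j0.01211.
Step 5 — Magnitude: |H| = 0.01211 (-38.3 dB); phase: φ = 89.3°.

|H| = 0.01211 (-38.3 dB), φ = 89.3°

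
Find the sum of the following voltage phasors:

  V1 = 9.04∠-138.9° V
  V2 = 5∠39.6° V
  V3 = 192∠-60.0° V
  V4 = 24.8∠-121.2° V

Step 1 — Convert each phasor to rectangular form:
  V1 = 9.04·(cos(-138.9°) + j·sin(-138.9°)) = -6.812 - j5.943 V
  V2 = 5·(cos(39.6°) + j·sin(39.6°)) = 3.853 + j3.187 V
  V3 = 192·(cos(-60.0°) + j·sin(-60.0°)) = 96 - j166.3 V
  V4 = 24.8·(cos(-121.2°) + j·sin(-121.2°)) = -12.85 - j21.21 V
Step 2 — Sum components: V_total = 80.19 - j190.2 V.
Step 3 — Convert to polar: |V_total| = 206.5 V, ∠V_total = -67.1°.

V_total = 206.5∠-67.1° V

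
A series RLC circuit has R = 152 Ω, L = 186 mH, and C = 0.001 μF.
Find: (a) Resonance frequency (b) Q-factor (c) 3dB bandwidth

Step 1 — Resonance condition Im(Z)=0 gives ω₀ = 1/√(LC).
Step 2 — ω₀ = 1/√(0.186·1e-09) = 7.332e+04 rad/s.
Step 3 — f₀ = ω₀/(2π) = 1.167e+04 Hz.
Step 4 — Series Q: Q = ω₀L/R = 7.332e+04·0.186/152 = 89.72.
Step 5 — 3dB bandwidth: Δω = ω₀/Q = 817.2 rad/s; BW = Δω/(2π) = 130.1 Hz.

(a) f₀ = 1.167e+04 Hz  (b) Q = 89.72  (c) BW = 130.1 Hz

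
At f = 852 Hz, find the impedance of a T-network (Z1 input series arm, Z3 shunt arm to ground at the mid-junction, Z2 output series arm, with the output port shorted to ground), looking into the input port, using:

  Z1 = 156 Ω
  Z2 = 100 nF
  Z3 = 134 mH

Step 1 — Angular frequency: ω = 2π·f = 2π·852 = 5353 rad/s.
Step 2 — Component impedances:
  Z1: Z = R = 156 Ω
  Z2: Z = 1/(jωC) = -j/(ω·C) = 0 - j1868 Ω
  Z3: Z = jωL = j·5353·0.134 = 0 + j717.3 Ω
Step 3 — With the output port shorted to ground, the output series arm Z2 runs from the junction to ground; the shunt arm Z3 also runs from the junction to ground. They appear in parallel: Z3 || Z2 = 0 + j1165 Ω.
Step 4 — Series with input arm Z1: Z_in = Z1 + (Z3 || Z2) = 156 + j1165 Ω = 1175∠82.4° Ω.

Z = 156 + j1165 Ω = 1175∠82.4° Ω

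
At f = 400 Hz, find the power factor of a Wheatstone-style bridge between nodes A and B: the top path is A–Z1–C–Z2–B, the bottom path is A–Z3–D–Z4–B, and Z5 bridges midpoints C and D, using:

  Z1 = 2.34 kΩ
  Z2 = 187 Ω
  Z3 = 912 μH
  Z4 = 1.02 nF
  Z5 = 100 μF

Step 1 — Angular frequency: ω = 2π·f = 2π·400 = 2513 rad/s.
Step 2 — Component impedances:
  Z1: Z = R = 2340 Ω
  Z2: Z = R = 187 Ω
  Z3: Z = jωL = j·2513·0.000912 = 0 + j2.292 Ω
  Z4: Z = 1/(jωC) = -j/(ω·C) = 0 - j3.901e+05 Ω
  Z5: Z = 1/(jωC) = -j/(ω·C) = 0 - j3.979 Ω
Step 3 — Bridge requires nodal analysis (the Z5 bridge couples midpoints C and D, so the two paths cannot be reduced to a simple series/parallel combination). Setting node B to ground and injecting 1 A at node A, the 3-node admittance system at A, C, D solves to V_A = Z_AB = 187 - j1.776 Ω = 187∠-0.5° Ω.
Step 4 — Power factor: PF = cos(φ) = Re(Z)/|Z| = 187/187 = 1.
Step 5 — Type: Im(Z) = -1.776 ⇒ leading (phase φ = -0.5°).

PF = 1 (leading, φ = -0.5°)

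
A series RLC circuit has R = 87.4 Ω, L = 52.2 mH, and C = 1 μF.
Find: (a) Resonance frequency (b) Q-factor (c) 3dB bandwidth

Step 1 — Resonance condition Im(Z)=0 gives ω₀ = 1/√(LC).
Step 2 — ω₀ = 1/√(0.0522·1e-06) = 4377 rad/s.
Step 3 — f₀ = ω₀/(2π) = 696.6 Hz.
Step 4 — Series Q: Q = ω₀L/R = 4377·0.0522/87.4 = 2.614.
Step 5 — 3dB bandwidth: Δω = ω₀/Q = 1674 rad/s; BW = Δω/(2π) = 266.5 Hz.

(a) f₀ = 696.6 Hz  (b) Q = 2.614  (c) BW = 266.5 Hz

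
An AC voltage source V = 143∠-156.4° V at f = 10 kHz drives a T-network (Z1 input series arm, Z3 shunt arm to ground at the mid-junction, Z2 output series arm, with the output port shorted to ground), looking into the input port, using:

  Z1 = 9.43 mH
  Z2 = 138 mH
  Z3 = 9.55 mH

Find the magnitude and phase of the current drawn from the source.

Step 1 — Angular frequency: ω = 2π·f = 2π·1e+04 = 6.283e+04 rad/s.
Step 2 — Component impedances:
  Z1: Z = jωL = j·6.283e+04·0.00943 = 0 + j592.5 Ω
  Z2: Z = jωL = j·6.283e+04·0.138 = 0 + j8671 Ω
  Z3: Z = jωL = j·6.283e+04·0.00955 = 0 + j600 Ω
Step 3 — With the output port shorted to ground, the output series arm Z2 runs from the junction to ground; the shunt arm Z3 also runs from the junction to ground. They appear in parallel: Z3 || Z2 = 0 + j561.2 Ω.
Step 4 — Series with input arm Z1: Z_in = Z1 + (Z3 || Z2) = 0 + j1154 Ω = 1154∠90.0° Ω.
Step 5 — Source phasor: V = 143∠-156.4° V = -131 - j57.25 V.
Step 6 — Ohm's law: I = V / Z_total = (-131 - j57.25) / (0 + j1154) = -0.04962 + j0.1136 A.
Step 7 — Convert to polar: |I| = 0.1239 A, ∠I = 113.6°.

I = 0.1239∠113.6° A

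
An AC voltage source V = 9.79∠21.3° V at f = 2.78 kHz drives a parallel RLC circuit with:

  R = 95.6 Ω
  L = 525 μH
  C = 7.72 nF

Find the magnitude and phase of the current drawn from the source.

Step 1 — Angular frequency: ω = 2π·f = 2π·2780 = 1.747e+04 rad/s.
Step 2 — Component impedances:
  R: Z = R = 95.6 Ω
  L: Z = jωL = j·1.747e+04·0.000525 = 0 + j9.17 Ω
  C: Z = 1/(jωC) = -j/(ω·C) = 0 - j7416 Ω
Step 3 — Parallel combination: 1/Z_total = 1/R + 1/L + 1/C; Z_total = 0.8738 + j9.098 Ω = 9.14∠84.5° Ω.
Step 4 — Source phasor: V = 9.79∠21.3° V = 9.121 + j3.556 V.
Step 5 — Ohm's law: I = V / Z_total = (9.121 + j3.556) / (0.8738 + j9.098) = 0.4827 - j0.9562 A.
Step 6 — Convert to polar: |I| = 1.071 A, ∠I = -63.2°.

I = 1.071∠-63.2° A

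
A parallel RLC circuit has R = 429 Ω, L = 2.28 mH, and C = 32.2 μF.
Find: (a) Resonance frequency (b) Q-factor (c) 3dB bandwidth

Step 1 — Resonance: ω₀ = 1/√(LC) = 1/√(0.00228·3.22e-05) = 3691 rad/s.
Step 2 — f₀ = ω₀/(2π) = 587.4 Hz.
Step 3 — Parallel Q: Q = R/(ω₀L) = 429/(3691·0.00228) = 50.98.
Step 4 — Bandwidth: Δω = ω₀/Q = 72.39 rad/s; BW = Δω/(2π) = 11.52 Hz.

(a) f₀ = 587.4 Hz  (b) Q = 50.98  (c) BW = 11.52 Hz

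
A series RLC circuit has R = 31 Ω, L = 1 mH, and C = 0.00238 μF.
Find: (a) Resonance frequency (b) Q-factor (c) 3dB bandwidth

Step 1 — Resonance condition Im(Z)=0 gives ω₀ = 1/√(LC).
Step 2 — ω₀ = 1/√(0.001·2.38e-09) = 6.482e+05 rad/s.
Step 3 — f₀ = ω₀/(2π) = 1.032e+05 Hz.
Step 4 — Series Q: Q = ω₀L/R = 6.482e+05·0.001/31 = 20.91.
Step 5 — 3dB bandwidth: Δω = ω₀/Q = 3.1e+04 rad/s; BW = Δω/(2π) = 4934 Hz.

(a) f₀ = 1.032e+05 Hz  (b) Q = 20.91  (c) BW = 4934 Hz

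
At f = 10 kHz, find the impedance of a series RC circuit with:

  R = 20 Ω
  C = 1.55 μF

Step 1 — Angular frequency: ω = 2π·f = 2π·1e+04 = 6.283e+04 rad/s.
Step 2 — Component impedances:
  R: Z = R = 20 Ω
  C: Z = 1/(jωC) = -j/(ω·C) = 0 - j10.27 Ω
Step 3 — Series combination: Z_total = R + C = 20 - j10.27 Ω = 22.48∠-27.2° Ω.

Z = 20 - j10.27 Ω = 22.48∠-27.2° Ω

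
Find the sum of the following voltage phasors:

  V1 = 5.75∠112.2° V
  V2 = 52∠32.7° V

Step 1 — Convert each phasor to rectangular form:
  V1 = 5.75·(cos(112.2°) + j·sin(112.2°)) = -2.173 + j5.324 V
  V2 = 52·(cos(32.7°) + j·sin(32.7°)) = 43.76 + j28.09 V
Step 2 — Sum components: V_total = 41.59 + j33.42 V.
Step 3 — Convert to polar: |V_total| = 53.35 V, ∠V_total = 38.8°.

V_total = 53.35∠38.8° V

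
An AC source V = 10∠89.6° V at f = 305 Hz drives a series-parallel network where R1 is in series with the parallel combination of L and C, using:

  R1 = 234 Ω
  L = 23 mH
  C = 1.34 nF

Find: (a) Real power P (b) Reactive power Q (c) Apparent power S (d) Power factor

Step 1 — Angular frequency: ω = 2π·f = 2π·305 = 1916 rad/s.
Step 2 — Component impedances:
  R1: Z = R = 234 Ω
  L: Z = jωL = j·1916·0.023 = 0 + j44.08 Ω
  C: Z = 1/(jωC) = -j/(ω·C) = 0 - j3.894e+05 Ω
Step 3 — Parallel branch: L || C = 1/(1/L + 1/C) = 0 + j44.08 Ω.
Step 4 — Series with R1: Z_total = R1 + (L || C) = 234 + j44.08 Ω = 238.1∠10.7° Ω.
Step 5 — Source phasor: V = 10∠89.6° V = 0.06981 + j10 V.
Step 6 — Current: I = V / Z = 0.008063 + j0.04122 A = 0.042∠78.9° A.
Step 7 — Complex power: S = V·I* = 0.4127 + j0.07775 VA.
Step 8 — Real power: P = Re(S) = 0.4127 W.
Step 9 — Reactive power: Q = Im(S) = 0.07775 VAR.
Step 10 — Apparent power: |S| = 0.42 VA.
Step 11 — Power factor: PF = P/|S| = 0.9827 (lagging).

(a) P = 0.4127 W  (b) Q = 0.07775 VAR  (c) S = 0.42 VA  (d) PF = 0.9827 (lagging)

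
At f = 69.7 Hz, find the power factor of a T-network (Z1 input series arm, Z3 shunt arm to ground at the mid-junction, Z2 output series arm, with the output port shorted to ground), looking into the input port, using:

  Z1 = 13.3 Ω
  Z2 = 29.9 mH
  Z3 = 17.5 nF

Step 1 — Angular frequency: ω = 2π·f = 2π·69.7 = 437.9 rad/s.
Step 2 — Component impedances:
  Z1: Z = R = 13.3 Ω
  Z2: Z = jωL = j·437.9·0.0299 = 0 + j13.09 Ω
  Z3: Z = 1/(jωC) = -j/(ω·C) = 0 - j1.305e+05 Ω
Step 3 — With the output port shorted to ground, the output series arm Z2 runs from the junction to ground; the shunt arm Z3 also runs from the junction to ground. They appear in parallel: Z3 || Z2 = 0 + j13.1 Ω.
Step 4 — Series with input arm Z1: Z_in = Z1 + (Z3 || Z2) = 13.3 + j13.1 Ω = 18.67∠44.6° Ω.
Step 5 — Power factor: PF = cos(φ) = Re(Z)/|Z| = 13.3/18.665 = 0.7126.
Step 6 — Type: Im(Z) = 13.1 ⇒ lagging (phase φ = 44.6°).

PF = 0.7126 (lagging, φ = 44.6°)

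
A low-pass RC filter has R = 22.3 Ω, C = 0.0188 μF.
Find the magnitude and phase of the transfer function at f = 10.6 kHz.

Step 1 — Angular frequency: ω = 2π·1.06e+04 = 6.66e+04 rad/s.
Step 2 — Transfer function: H(jω) = 1/(1 + jωRC).
Step 3 — Denominator: 1 + jωRC = 1 + j·6.66e+04·22.3·1.88e-08 = 1 + j0.02792.
Step 4 — H = 0.9992 - j0.0279.
Step 5 — Magnitude: |H| = 0.9996 (-0.0 dB); phase: φ = -1.6°.

|H| = 0.9996 (-0.0 dB), φ = -1.6°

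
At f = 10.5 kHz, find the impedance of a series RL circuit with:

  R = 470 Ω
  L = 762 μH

Step 1 — Angular frequency: ω = 2π·f = 2π·1.05e+04 = 6.597e+04 rad/s.
Step 2 — Component impedances:
  R: Z = R = 470 Ω
  L: Z = jωL = j·6.597e+04·0.000762 = 0 + j50.27 Ω
Step 3 — Series combination: Z_total = R + L = 470 + j50.27 Ω = 472.7∠6.1° Ω.

Z = 470 + j50.27 Ω = 472.7∠6.1° Ω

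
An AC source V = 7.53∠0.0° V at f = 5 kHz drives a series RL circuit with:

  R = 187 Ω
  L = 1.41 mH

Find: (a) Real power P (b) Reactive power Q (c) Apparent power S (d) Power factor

Step 1 — Angular frequency: ω = 2π·f = 2π·5000 = 3.142e+04 rad/s.
Step 2 — Component impedances:
  R: Z = R = 187 Ω
  L: Z = jωL = j·3.142e+04·0.00141 = 0 + j44.3 Ω
Step 3 — Series combination: Z_total = R + L = 187 + j44.3 Ω = 192.2∠13.3° Ω.
Step 4 — Source phasor: V = 7.53∠0.0° V = 7.53 V.
Step 5 — Current: I = V / Z = 0.03813 - j0.009032 A = 0.03918∠-13.3° A.
Step 6 — Complex power: S = V·I* = 0.2871 + j0.06801 VA.
Step 7 — Real power: P = Re(S) = 0.2871 W.
Step 8 — Reactive power: Q = Im(S) = 0.06801 VAR.
Step 9 — Apparent power: |S| = 0.295 VA.
Step 10 — Power factor: PF = P/|S| = 0.9731 (lagging).

(a) P = 0.2871 W  (b) Q = 0.06801 VAR  (c) S = 0.295 VA  (d) PF = 0.9731 (lagging)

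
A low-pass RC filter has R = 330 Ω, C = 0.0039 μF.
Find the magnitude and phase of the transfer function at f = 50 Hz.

Step 1 — Angular frequency: ω = 2π·50 = 314.2 rad/s.
Step 2 — Transfer function: H(jω) = 1/(1 + jωRC).
Step 3 — Denominator: 1 + jωRC = 1 + j·314.2·330·3.9e-09 = 1 + j0.0004043.
Step 4 — H = 1 - j0.0004043.
Step 5 — Magnitude: |H| = 1 (-0.0 dB); phase: φ = -0.0°.

|H| = 1 (-0.0 dB), φ = -0.0°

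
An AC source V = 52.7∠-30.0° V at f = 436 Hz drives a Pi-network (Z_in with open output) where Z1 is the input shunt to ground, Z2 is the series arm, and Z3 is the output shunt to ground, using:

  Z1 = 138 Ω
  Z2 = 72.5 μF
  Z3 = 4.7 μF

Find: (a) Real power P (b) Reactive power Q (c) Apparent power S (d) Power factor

Step 1 — Angular frequency: ω = 2π·f = 2π·436 = 2739 rad/s.
Step 2 — Component impedances:
  Z1: Z = R = 138 Ω
  Z2: Z = 1/(jωC) = -j/(ω·C) = 0 - j5.035 Ω
  Z3: Z = 1/(jωC) = -j/(ω·C) = 0 - j77.67 Ω
Step 3 — With open output, the series arm Z2 and the output shunt Z3 appear in series to ground: Z2 + Z3 = 0 - j82.7 Ω.
Step 4 — Parallel with input shunt Z1: Z_in = Z1 || (Z2 + Z3) = 36.47 - j60.85 Ω = 70.94∠-59.1° Ω.
Step 5 — Source phasor: V = 52.7∠-30.0° V = 45.64 - j26.35 V.
Step 6 — Current: I = V / Z = 0.6493 + j0.3609 A = 0.7429∠29.1° A.
Step 7 — Complex power: S = V·I* = 20.13 - j33.58 VA.
Step 8 — Real power: P = Re(S) = 20.13 W.
Step 9 — Reactive power: Q = Im(S) = -33.58 VAR.
Step 10 — Apparent power: |S| = 39.15 VA.
Step 11 — Power factor: PF = P/|S| = 0.514 (leading).

(a) P = 20.13 W  (b) Q = -33.58 VAR  (c) S = 39.15 VA  (d) PF = 0.514 (leading)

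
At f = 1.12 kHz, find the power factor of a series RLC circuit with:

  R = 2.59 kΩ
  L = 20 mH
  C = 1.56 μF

Step 1 — Angular frequency: ω = 2π·f = 2π·1120 = 7037 rad/s.
Step 2 — Component impedances:
  R: Z = R = 2590 Ω
  L: Z = jωL = j·7037·0.02 = 0 + j140.7 Ω
  C: Z = 1/(jωC) = -j/(ω·C) = 0 - j91.09 Ω
Step 3 — Series combination: Z_total = R + L + C = 2590 + j49.65 Ω = 2590∠1.1° Ω.
Step 4 — Power factor: PF = cos(φ) = Re(Z)/|Z| = 2590/2590.5 = 0.9998.
Step 5 — Type: Im(Z) = 49.65 ⇒ lagging (phase φ = 1.1°).

PF = 0.9998 (lagging, φ = 1.1°)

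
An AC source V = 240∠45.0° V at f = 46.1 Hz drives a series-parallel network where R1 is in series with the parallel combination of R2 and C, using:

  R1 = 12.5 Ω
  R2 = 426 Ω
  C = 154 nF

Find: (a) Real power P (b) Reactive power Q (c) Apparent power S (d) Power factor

Step 1 — Angular frequency: ω = 2π·f = 2π·46.1 = 289.7 rad/s.
Step 2 — Component impedances:
  R1: Z = R = 12.5 Ω
  R2: Z = R = 426 Ω
  C: Z = 1/(jωC) = -j/(ω·C) = 0 - j2.242e+04 Ω
Step 3 — Parallel branch: R2 || C = 1/(1/R2 + 1/C) = 425.8 - j8.092 Ω.
Step 4 — Series with R1: Z_total = R1 + (R2 || C) = 438.3 - j8.092 Ω = 438.4∠-1.1° Ω.
Step 5 — Source phasor: V = 240∠45.0° V = 169.7 + j169.7 V.
Step 6 — Current: I = V / Z = 0.3799 + j0.3942 A = 0.5474∠46.1° A.
Step 7 — Complex power: S = V·I* = 131.4 - j2.425 VA.
Step 8 — Real power: P = Re(S) = 131.4 W.
Step 9 — Reactive power: Q = Im(S) = -2.425 VAR.
Step 10 — Apparent power: |S| = 131.4 VA.
Step 11 — Power factor: PF = P/|S| = 0.9998 (leading).

(a) P = 131.4 W  (b) Q = -2.425 VAR  (c) S = 131.4 VA  (d) PF = 0.9998 (leading)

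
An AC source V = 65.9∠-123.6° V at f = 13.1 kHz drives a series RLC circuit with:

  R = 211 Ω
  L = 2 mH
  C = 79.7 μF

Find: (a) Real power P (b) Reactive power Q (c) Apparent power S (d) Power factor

Step 1 — Angular frequency: ω = 2π·f = 2π·1.31e+04 = 8.231e+04 rad/s.
Step 2 — Component impedances:
  R: Z = R = 211 Ω
  L: Z = jωL = j·8.231e+04·0.002 = 0 + j164.6 Ω
  C: Z = 1/(jωC) = -j/(ω·C) = 0 - j0.1524 Ω
Step 3 — Series combination: Z_total = R + L + C = 211 + j164.5 Ω = 267.5∠37.9° Ω.
Step 4 — Source phasor: V = 65.9∠-123.6° V = -36.47 - j54.89 V.
Step 5 — Current: I = V / Z = -0.2336 - j0.07802 A = 0.2463∠-161.5° A.
Step 6 — Complex power: S = V·I* = 12.8 + j9.98 VA.
Step 7 — Real power: P = Re(S) = 12.8 W.
Step 8 — Reactive power: Q = Im(S) = 9.98 VAR.
Step 9 — Apparent power: |S| = 16.23 VA.
Step 10 — Power factor: PF = P/|S| = 0.7887 (lagging).

(a) P = 12.8 W  (b) Q = 9.98 VAR  (c) S = 16.23 VA  (d) PF = 0.7887 (lagging)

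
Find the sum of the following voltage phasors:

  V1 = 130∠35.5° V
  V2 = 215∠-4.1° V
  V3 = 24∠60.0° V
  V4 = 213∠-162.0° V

Step 1 — Convert each phasor to rectangular form:
  V1 = 130·(cos(35.5°) + j·sin(35.5°)) = 105.8 + j75.49 V
  V2 = 215·(cos(-4.1°) + j·sin(-4.1°)) = 214.4 - j15.37 V
  V3 = 24·(cos(60.0°) + j·sin(60.0°)) = 12 + j20.78 V
  V4 = 213·(cos(-162.0°) + j·sin(-162.0°)) = -202.6 - j65.82 V
Step 2 — Sum components: V_total = 129.7 + j15.08 V.
Step 3 — Convert to polar: |V_total| = 130.6 V, ∠V_total = 6.6°.

V_total = 130.6∠6.6° V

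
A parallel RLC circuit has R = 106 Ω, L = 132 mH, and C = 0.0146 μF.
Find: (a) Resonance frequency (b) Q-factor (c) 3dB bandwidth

Step 1 — Resonance: ω₀ = 1/√(LC) = 1/√(0.132·1.46e-08) = 2.278e+04 rad/s.
Step 2 — f₀ = ω₀/(2π) = 3625 Hz.
Step 3 — Parallel Q: Q = R/(ω₀L) = 106/(2.278e+04·0.132) = 0.03525.
Step 4 — Bandwidth: Δω = ω₀/Q = 6.462e+05 rad/s; BW = Δω/(2π) = 1.028e+05 Hz.

(a) f₀ = 3625 Hz  (b) Q = 0.03525  (c) BW = 1.028e+05 Hz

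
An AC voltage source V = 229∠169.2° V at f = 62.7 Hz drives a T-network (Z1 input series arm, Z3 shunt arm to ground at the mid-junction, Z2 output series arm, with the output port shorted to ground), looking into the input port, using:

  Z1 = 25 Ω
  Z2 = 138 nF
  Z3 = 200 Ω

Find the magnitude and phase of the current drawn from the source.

Step 1 — Angular frequency: ω = 2π·f = 2π·62.7 = 394 rad/s.
Step 2 — Component impedances:
  Z1: Z = R = 25 Ω
  Z2: Z = 1/(jωC) = -j/(ω·C) = 0 - j1.839e+04 Ω
  Z3: Z = R = 200 Ω
Step 3 — With the output port shorted to ground, the output series arm Z2 runs from the junction to ground; the shunt arm Z3 also runs from the junction to ground. They appear in parallel: Z3 || Z2 = 200 - j2.174 Ω.
Step 4 — Series with input arm Z1: Z_in = Z1 + (Z3 || Z2) = 225 - j2.174 Ω = 225∠-0.6° Ω.
Step 5 — Source phasor: V = 229∠169.2° V = -224.9 + j42.91 V.
Step 6 — Ohm's law: I = V / Z_total = (-224.9 + j42.91) / (225 - j2.174) = -1.002 + j0.1811 A.
Step 7 — Convert to polar: |I| = 1.018 A, ∠I = 169.8°.

I = 1.018∠169.8° A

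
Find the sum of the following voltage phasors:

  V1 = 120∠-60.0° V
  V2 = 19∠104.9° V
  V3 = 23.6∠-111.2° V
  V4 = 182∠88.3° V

Step 1 — Convert each phasor to rectangular form:
  V1 = 120·(cos(-60.0°) + j·sin(-60.0°)) = 60 - j103.9 V
  V2 = 19·(cos(104.9°) + j·sin(104.9°)) = -4.886 + j18.36 V
  V3 = 23.6·(cos(-111.2°) + j·sin(-111.2°)) = -8.534 - j22 V
  V4 = 182·(cos(88.3°) + j·sin(88.3°)) = 5.399 + j181.9 V
Step 2 — Sum components: V_total = 51.98 + j74.36 V.
Step 3 — Convert to polar: |V_total| = 90.72 V, ∠V_total = 55.0°.

V_total = 90.72∠55.0° V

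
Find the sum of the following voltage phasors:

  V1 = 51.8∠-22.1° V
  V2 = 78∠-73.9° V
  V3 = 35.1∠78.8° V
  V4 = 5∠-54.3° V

Step 1 — Convert each phasor to rectangular form:
  V1 = 51.8·(cos(-22.1°) + j·sin(-22.1°)) = 47.99 - j19.49 V
  V2 = 78·(cos(-73.9°) + j·sin(-73.9°)) = 21.63 - j74.94 V
  V3 = 35.1·(cos(78.8°) + j·sin(78.8°)) = 6.818 + j34.43 V
  V4 = 5·(cos(-54.3°) + j·sin(-54.3°)) = 2.918 - j4.06 V
Step 2 — Sum components: V_total = 79.36 - j64.06 V.
Step 3 — Convert to polar: |V_total| = 102 V, ∠V_total = -38.9°.

V_total = 102∠-38.9° V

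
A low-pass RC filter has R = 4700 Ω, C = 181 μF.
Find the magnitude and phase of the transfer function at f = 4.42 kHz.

Step 1 — Angular frequency: ω = 2π·4420 = 2.777e+04 rad/s.
Step 2 — Transfer function: H(jω) = 1/(1 + jωRC).
Step 3 — Denominator: 1 + jωRC = 1 + j·2.777e+04·4700·0.000181 = 1 + j2.363e+04.
Step 4 — H = 1.792e-09 - j4.233e-05.
Step 5 — Magnitude: |H| = 4.233e-05 (-87.5 dB); phase: φ = -90.0°.

|H| = 4.233e-05 (-87.5 dB), φ = -90.0°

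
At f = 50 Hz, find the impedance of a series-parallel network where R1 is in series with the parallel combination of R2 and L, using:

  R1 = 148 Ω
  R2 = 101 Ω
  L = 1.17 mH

Step 1 — Angular frequency: ω = 2π·f = 2π·50 = 314.2 rad/s.
Step 2 — Component impedances:
  R1: Z = R = 148 Ω
  R2: Z = R = 101 Ω
  L: Z = jωL = j·314.2·0.00117 = 0 + j0.3676 Ω
Step 3 — Parallel branch: R2 || L = 1/(1/R2 + 1/L) = 0.001338 + j0.3676 Ω.
Step 4 — Series with R1: Z_total = R1 + (R2 || L) = 148 + j0.3676 Ω = 148∠0.1° Ω.

Z = 148 + j0.3676 Ω = 148∠0.1° Ω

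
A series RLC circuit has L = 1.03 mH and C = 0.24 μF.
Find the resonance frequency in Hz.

Step 1 — Resonance condition Im(Z)=0 gives ω₀ = 1/√(LC).
Step 2 — ω₀ = 1/√(0.00103·2.4e-07) = 6.36e+04 rad/s.
Step 3 — f₀ = ω₀/(2π) = 1.012e+04 Hz.

f₀ = 1.012e+04 Hz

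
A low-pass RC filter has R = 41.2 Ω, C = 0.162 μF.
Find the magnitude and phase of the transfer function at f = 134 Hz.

Step 1 — Angular frequency: ω = 2π·134 = 841.9 rad/s.
Step 2 — Transfer function: H(jω) = 1/(1 + jωRC).
Step 3 — Denominator: 1 + jωRC = 1 + j·841.9·41.2·1.62e-07 = 1 + j0.005619.
Step 4 — H = 1 - j0.005619.
Step 5 — Magnitude: |H| = 1 (-0.0 dB); phase: φ = -0.3°.

|H| = 1 (-0.0 dB), φ = -0.3°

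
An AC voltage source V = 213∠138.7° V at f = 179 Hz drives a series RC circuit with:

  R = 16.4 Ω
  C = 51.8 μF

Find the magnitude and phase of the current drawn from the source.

Step 1 — Angular frequency: ω = 2π·f = 2π·179 = 1125 rad/s.
Step 2 — Component impedances:
  R: Z = R = 16.4 Ω
  C: Z = 1/(jωC) = -j/(ω·C) = 0 - j17.16 Ω
Step 3 — Series combination: Z_total = R + C = 16.4 - j17.16 Ω = 23.74∠-46.3° Ω.
Step 4 — Source phasor: V = 213∠138.7° V = -160 + j140.6 V.
Step 5 — Ohm's law: I = V / Z_total = (-160 + j140.6) / (16.4 - j17.16) = -8.938 - j0.7828 A.
Step 6 — Convert to polar: |I| = 8.972 A, ∠I = -175.0°.

I = 8.972∠-175.0° A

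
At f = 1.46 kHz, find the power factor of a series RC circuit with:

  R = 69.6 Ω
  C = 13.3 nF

Step 1 — Angular frequency: ω = 2π·f = 2π·1460 = 9173 rad/s.
Step 2 — Component impedances:
  R: Z = R = 69.6 Ω
  C: Z = 1/(jωC) = -j/(ω·C) = 0 - j8196 Ω
Step 3 — Series combination: Z_total = R + C = 69.6 - j8196 Ω = 8197∠-89.5° Ω.
Step 4 — Power factor: PF = cos(φ) = Re(Z)/|Z| = 69.6/8197 = 0.008491.
Step 5 — Type: Im(Z) = -8196 ⇒ leading (phase φ = -89.5°).

PF = 0.008491 (leading, φ = -89.5°)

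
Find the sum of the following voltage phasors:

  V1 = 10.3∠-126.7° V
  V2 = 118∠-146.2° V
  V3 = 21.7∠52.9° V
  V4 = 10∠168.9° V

Step 1 — Convert each phasor to rectangular form:
  V1 = 10.3·(cos(-126.7°) + j·sin(-126.7°)) = -6.156 - j8.258 V
  V2 = 118·(cos(-146.2°) + j·sin(-146.2°)) = -98.06 - j65.64 V
  V3 = 21.7·(cos(52.9°) + j·sin(52.9°)) = 13.09 + j17.31 V
  V4 = 10·(cos(168.9°) + j·sin(168.9°)) = -9.813 + j1.925 V
Step 2 — Sum components: V_total = -100.9 - j54.67 V.
Step 3 — Convert to polar: |V_total| = 114.8 V, ∠V_total = -151.6°.

V_total = 114.8∠-151.6° V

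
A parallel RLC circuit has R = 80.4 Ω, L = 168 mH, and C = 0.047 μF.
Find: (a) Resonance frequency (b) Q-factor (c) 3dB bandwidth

Step 1 — Resonance: ω₀ = 1/√(LC) = 1/√(0.168·4.7e-08) = 1.125e+04 rad/s.
Step 2 — f₀ = ω₀/(2π) = 1791 Hz.
Step 3 — Parallel Q: Q = R/(ω₀L) = 80.4/(1.125e+04·0.168) = 0.04253.
Step 4 — Bandwidth: Δω = ω₀/Q = 2.646e+05 rad/s; BW = Δω/(2π) = 4.212e+04 Hz.

(a) f₀ = 1791 Hz  (b) Q = 0.04253  (c) BW = 4.212e+04 Hz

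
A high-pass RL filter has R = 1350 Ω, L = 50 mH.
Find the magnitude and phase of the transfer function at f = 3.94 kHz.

Step 1 — Angular frequency: ω = 2π·3940 = 2.476e+04 rad/s.
Step 2 — Transfer function: H(jω) = jωL/(R + jωL).
Step 3 — Numerator jωL = j·1238; denominator R + jωL = 1350 + j1238.
Step 4 — H = 0.4567 + j0.4981.
Step 5 — Magnitude: |H| = 0.6758 (-3.4 dB); phase: φ = 47.5°.

|H| = 0.6758 (-3.4 dB), φ = 47.5°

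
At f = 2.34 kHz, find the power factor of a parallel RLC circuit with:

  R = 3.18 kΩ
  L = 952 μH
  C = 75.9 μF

Step 1 — Angular frequency: ω = 2π·f = 2π·2340 = 1.47e+04 rad/s.
Step 2 — Component impedances:
  R: Z = R = 3180 Ω
  L: Z = jωL = j·1.47e+04·0.000952 = 0 + j14 Ω
  C: Z = 1/(jωC) = -j/(ω·C) = 0 - j0.8961 Ω
Step 3 — Parallel combination: 1/Z_total = 1/R + 1/L + 1/C; Z_total = 0.0002882 - j0.9574 Ω = 0.9574∠-90.0° Ω.
Step 4 — Power factor: PF = cos(φ) = Re(Z)/|Z| = 0.00028825/0.95741 = 0.0003011.
Step 5 — Type: Im(Z) = -0.9574 ⇒ leading (phase φ = -90.0°).

PF = 0.0003011 (leading, φ = -90.0°)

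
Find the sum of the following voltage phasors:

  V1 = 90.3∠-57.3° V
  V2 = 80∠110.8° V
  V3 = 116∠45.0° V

Step 1 — Convert each phasor to rectangular form:
  V1 = 90.3·(cos(-57.3°) + j·sin(-57.3°)) = 48.78 - j75.99 V
  V2 = 80·(cos(110.8°) + j·sin(110.8°)) = -28.41 + j74.79 V
  V3 = 116·(cos(45.0°) + j·sin(45.0°)) = 82.02 + j82.02 V
Step 2 — Sum components: V_total = 102.4 + j80.82 V.
Step 3 — Convert to polar: |V_total| = 130.5 V, ∠V_total = 38.3°.

V_total = 130.5∠38.3° V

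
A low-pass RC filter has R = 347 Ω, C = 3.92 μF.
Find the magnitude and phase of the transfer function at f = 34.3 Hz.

Step 1 — Angular frequency: ω = 2π·34.3 = 215.5 rad/s.
Step 2 — Transfer function: H(jω) = 1/(1 + jωRC).
Step 3 — Denominator: 1 + jωRC = 1 + j·215.5·347·3.92e-06 = 1 + j0.2931.
Step 4 — H = 0.9209 - j0.27.
Step 5 — Magnitude: |H| = 0.9596 (-0.4 dB); phase: φ = -16.3°.

|H| = 0.9596 (-0.4 dB), φ = -16.3°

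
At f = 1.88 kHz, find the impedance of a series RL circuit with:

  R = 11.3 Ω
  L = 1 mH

Step 1 — Angular frequency: ω = 2π·f = 2π·1880 = 1.181e+04 rad/s.
Step 2 — Component impedances:
  R: Z = R = 11.3 Ω
  L: Z = jωL = j·1.181e+04·0.001 = 0 + j11.81 Ω
Step 3 — Series combination: Z_total = R + L = 11.3 + j11.81 Ω = 16.35∠46.3° Ω.

Z = 11.3 + j11.81 Ω = 16.35∠46.3° Ω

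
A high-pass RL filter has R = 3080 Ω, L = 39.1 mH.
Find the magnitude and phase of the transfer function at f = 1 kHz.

Step 1 — Angular frequency: ω = 2π·1000 = 6283 rad/s.
Step 2 — Transfer function: H(jω) = jωL/(R + jωL).
Step 3 — Numerator jωL = j·245.7; denominator R + jωL = 3080 + j245.7.
Step 4 — H = 0.006322 + j0.07926.
Step 5 — Magnitude: |H| = 0.07951 (-22.0 dB); phase: φ = 85.4°.

|H| = 0.07951 (-22.0 dB), φ = 85.4°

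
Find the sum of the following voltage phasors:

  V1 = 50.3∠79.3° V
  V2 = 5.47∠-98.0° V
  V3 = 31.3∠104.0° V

Step 1 — Convert each phasor to rectangular form:
  V1 = 50.3·(cos(79.3°) + j·sin(79.3°)) = 9.339 + j49.43 V
  V2 = 5.47·(cos(-98.0°) + j·sin(-98.0°)) = -0.7613 - j5.417 V
  V3 = 31.3·(cos(104.0°) + j·sin(104.0°)) = -7.572 + j30.37 V
Step 2 — Sum components: V_total = 1.006 + j74.38 V.
Step 3 — Convert to polar: |V_total| = 74.39 V, ∠V_total = 89.2°.

V_total = 74.39∠89.2° V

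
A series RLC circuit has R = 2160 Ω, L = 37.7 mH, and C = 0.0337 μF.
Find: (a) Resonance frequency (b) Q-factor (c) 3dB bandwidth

Step 1 — Resonance: ω₀ = 1/√(LC) = 1/√(0.0377·3.37e-08) = 2.806e+04 rad/s.
Step 2 — f₀ = ω₀/(2π) = 4465 Hz.
Step 3 — Series Q: Q = ω₀L/R = 2.806e+04·0.0377/2160 = 0.4897.
Step 4 — Bandwidth: Δω = ω₀/Q = 5.729e+04 rad/s; BW = Δω/(2π) = 9119 Hz.

(a) f₀ = 4465 Hz  (b) Q = 0.4897  (c) BW = 9119 Hz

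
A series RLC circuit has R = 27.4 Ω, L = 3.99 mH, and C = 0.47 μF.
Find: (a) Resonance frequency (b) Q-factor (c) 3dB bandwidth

Step 1 — Resonance: ω₀ = 1/√(LC) = 1/√(0.00399·4.7e-07) = 2.309e+04 rad/s.
Step 2 — f₀ = ω₀/(2π) = 3675 Hz.
Step 3 — Series Q: Q = ω₀L/R = 2.309e+04·0.00399/27.4 = 3.363.
Step 4 — Bandwidth: Δω = ω₀/Q = 6867 rad/s; BW = Δω/(2π) = 1093 Hz.

(a) f₀ = 3675 Hz  (b) Q = 3.363  (c) BW = 1093 Hz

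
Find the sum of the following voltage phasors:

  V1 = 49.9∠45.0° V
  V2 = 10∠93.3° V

Step 1 — Convert each phasor to rectangular form:
  V1 = 49.9·(cos(45.0°) + j·sin(45.0°)) = 35.28 + j35.28 V
  V2 = 10·(cos(93.3°) + j·sin(93.3°)) = -0.5756 + j9.983 V
Step 2 — Sum components: V_total = 34.71 + j45.27 V.
Step 3 — Convert to polar: |V_total| = 57.04 V, ∠V_total = 52.5°.

V_total = 57.04∠52.5° V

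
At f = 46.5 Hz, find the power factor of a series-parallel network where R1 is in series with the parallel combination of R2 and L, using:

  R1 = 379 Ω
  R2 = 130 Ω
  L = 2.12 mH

Step 1 — Angular frequency: ω = 2π·f = 2π·46.5 = 292.2 rad/s.
Step 2 — Component impedances:
  R1: Z = R = 379 Ω
  R2: Z = R = 130 Ω
  L: Z = jωL = j·292.2·0.00212 = 0 + j0.6194 Ω
Step 3 — Parallel branch: R2 || L = 1/(1/R2 + 1/L) = 0.002951 + j0.6194 Ω.
Step 4 — Series with R1: Z_total = R1 + (R2 || L) = 379 + j0.6194 Ω = 379∠0.1° Ω.
Step 5 — Power factor: PF = cos(φ) = Re(Z)/|Z| = 379/379 = 1.
Step 6 — Type: Im(Z) = 0.6194 ⇒ lagging (phase φ = 0.1°).

PF = 1 (lagging, φ = 0.1°)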